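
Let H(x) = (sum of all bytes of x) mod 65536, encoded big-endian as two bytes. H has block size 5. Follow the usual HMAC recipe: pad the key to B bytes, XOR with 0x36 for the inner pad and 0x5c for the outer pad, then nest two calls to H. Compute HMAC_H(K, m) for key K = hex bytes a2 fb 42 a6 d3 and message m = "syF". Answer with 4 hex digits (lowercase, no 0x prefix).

03cc

Key hex bytes a2 fb 42 a6 d3 is exactly B = 5 bytes: K' = a2 fb 42 a6 d3.
K' ⊕ ipad = 94 cd 74 90 e5.  K' ⊕ opad = fe a7 1e fa 8f.
Inner input = (K'⊕ipad) ∥ m = 94 cd 74 90 e5 ∥ 73 79 46.
Inner hash: sum = 148+205+116+144+229+115+121+70 = 1148 → 04 7c.
Outer input = (K'⊕opad) ∥ inner = fe a7 1e fa 8f ∥ 04 7c.
Outer hash (tag): sum = 254+167+30+250+143+4+124 = 972 → 03 cc.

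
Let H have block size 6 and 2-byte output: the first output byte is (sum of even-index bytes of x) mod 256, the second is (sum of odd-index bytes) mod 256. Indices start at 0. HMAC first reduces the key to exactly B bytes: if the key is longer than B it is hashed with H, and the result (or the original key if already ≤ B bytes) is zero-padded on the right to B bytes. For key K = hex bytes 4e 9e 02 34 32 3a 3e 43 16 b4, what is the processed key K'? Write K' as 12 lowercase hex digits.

|K| = 10 > B = 6, so first hash the key.
H(K): even-index sum = 214 mod 256 = 214; odd-index sum = 515 mod 256 = 3 → d6 03.
Zero-pad H(K) = d6 03 to 6 bytes: K' = d6 03 00 00 00 00.

d60300000000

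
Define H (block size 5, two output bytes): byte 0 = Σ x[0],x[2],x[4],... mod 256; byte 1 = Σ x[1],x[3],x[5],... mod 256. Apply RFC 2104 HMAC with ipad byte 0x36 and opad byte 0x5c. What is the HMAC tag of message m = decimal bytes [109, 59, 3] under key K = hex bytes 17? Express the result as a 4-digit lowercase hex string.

df80

Key hex bytes 17 is 1 byte ≤ B = 5; zero-pad to 5 bytes: K' = 17 00 00 00 00.
K' ⊕ ipad = 21 36 36 36 36.  K' ⊕ opad = 4b 5c 5c 5c 5c.
Inner input = (K'⊕ipad) ∥ m = 21 36 36 36 36 ∥ 6d 3b 03.
Inner hash: even-index sum = 200 mod 256 = 200; odd-index sum = 220 mod 256 = 220 → c8 dc.
Outer input = (K'⊕opad) ∥ inner = 4b 5c 5c 5c 5c ∥ c8 dc.
Outer hash (tag): even-index sum = 479 mod 256 = 223; odd-index sum = 384 mod 256 = 128 → df 80.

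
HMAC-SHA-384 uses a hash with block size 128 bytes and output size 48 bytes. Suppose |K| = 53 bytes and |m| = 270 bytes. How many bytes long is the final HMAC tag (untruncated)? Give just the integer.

The tag is one SHA-384 digest: 48 bytes.

48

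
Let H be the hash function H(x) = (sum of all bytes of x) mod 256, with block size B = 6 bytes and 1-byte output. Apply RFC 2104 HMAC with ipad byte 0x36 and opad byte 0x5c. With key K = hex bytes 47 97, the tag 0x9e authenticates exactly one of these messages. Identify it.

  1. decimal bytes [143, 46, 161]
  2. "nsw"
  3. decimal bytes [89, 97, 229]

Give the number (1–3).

1

Key hex bytes 47 97 is 2 bytes ≤ B = 6; zero-pad to 6 bytes: K' = 47 97 00 00 00 00.
K' ⊕ ipad = 71 a1 36 36 36 36; K' ⊕ opad = 1b cb 5c 5c 5c 5c.
m1: inner = H(71 a1 36 36 36 36 8f 2e a1) = 48; tag = H(1b cb 5c 5c 5c 5c 48) = 9e ← matches
m2: inner = H(71 a1 36 36 36 36 6e 73 77) = 42; tag = H(1b cb 5c 5c 5c 5c 42) = 98
m3: inner = H(71 a1 36 36 36 36 59 61 e5) = 89; tag = H(1b cb 5c 5c 5c 5c 89) = df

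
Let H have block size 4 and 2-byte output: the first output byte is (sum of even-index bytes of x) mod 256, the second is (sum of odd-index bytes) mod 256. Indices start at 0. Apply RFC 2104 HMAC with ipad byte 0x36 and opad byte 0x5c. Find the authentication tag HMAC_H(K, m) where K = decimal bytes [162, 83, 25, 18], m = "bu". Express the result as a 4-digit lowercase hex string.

685b

Key decimal bytes [162, 83, 25, 18] = a2 53 19 12 is exactly B = 4 bytes: K' = a2 53 19 12.
K' ⊕ ipad = 94 65 2f 24.  K' ⊕ opad = fe 0f 45 4e.
Inner input = (K'⊕ipad) ∥ m = 94 65 2f 24 ∥ 62 75.
Inner hash: even-index sum = 293 mod 256 = 37; odd-index sum = 254 mod 256 = 254 → 25 fe.
Outer input = (K'⊕opad) ∥ inner = fe 0f 45 4e ∥ 25 fe.
Outer hash (tag): even-index sum = 360 mod 256 = 104; odd-index sum = 347 mod 256 = 91 → 68 5b.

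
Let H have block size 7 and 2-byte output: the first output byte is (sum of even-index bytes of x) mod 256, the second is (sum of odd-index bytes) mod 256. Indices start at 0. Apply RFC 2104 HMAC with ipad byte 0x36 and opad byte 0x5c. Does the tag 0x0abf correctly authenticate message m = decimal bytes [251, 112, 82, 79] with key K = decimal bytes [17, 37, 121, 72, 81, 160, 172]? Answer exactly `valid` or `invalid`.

invalid

Key decimal bytes [17, 37, 121, 72, 81, 160, 172] = 11 25 79 48 51 a0 ac is exactly B = 7 bytes: K' = 11 25 79 48 51 a0 ac.
K' ⊕ ipad = 27 13 4f 7e 67 96 9a; K' ⊕ opad = 4d 79 25 14 0d fc f0.
Inner hash: even-index sum = 566 mod 256 = 54; odd-index sum = 628 mod 256 = 116 → 36 74.
Outer hash (recomputed tag): even-index sum = 483 mod 256 = 227; odd-index sum = 447 mod 256 = 191 → e3 bf.
Recomputed tag = e3bf; claimed = 0abf → mismatch.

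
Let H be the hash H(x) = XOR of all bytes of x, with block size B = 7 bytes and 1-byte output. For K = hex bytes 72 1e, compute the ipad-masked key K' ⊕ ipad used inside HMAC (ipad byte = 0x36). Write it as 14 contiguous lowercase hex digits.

Key hex bytes 72 1e is 2 bytes ≤ B = 7; zero-pad to 7 bytes: K' = 72 1e 00 00 00 00 00.
XOR each byte with 0x36: 72⊕36=44, 1e⊕36=28, 00⊕36=36, 00⊕36=36, 00⊕36=36, 00⊕36=36, 00⊕36=36.

44283636363636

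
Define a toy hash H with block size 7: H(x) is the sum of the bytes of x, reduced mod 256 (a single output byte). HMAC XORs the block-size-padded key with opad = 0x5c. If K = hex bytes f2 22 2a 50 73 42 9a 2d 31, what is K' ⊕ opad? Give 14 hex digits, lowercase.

675c5c5c5c5c5c

Key hex bytes f2 22 2a 50 73 42 9a 2d 31 is 9 bytes > B = 7, so hash it first: H(key) = 3b, then zero-pad to 7 bytes: K' = 3b 00 00 00 00 00 00.
XOR each byte with 0x5c: 3b⊕5c=67, 00⊕5c=5c, 00⊕5c=5c, 00⊕5c=5c, 00⊕5c=5c, 00⊕5c=5c, 00⊕5c=5c.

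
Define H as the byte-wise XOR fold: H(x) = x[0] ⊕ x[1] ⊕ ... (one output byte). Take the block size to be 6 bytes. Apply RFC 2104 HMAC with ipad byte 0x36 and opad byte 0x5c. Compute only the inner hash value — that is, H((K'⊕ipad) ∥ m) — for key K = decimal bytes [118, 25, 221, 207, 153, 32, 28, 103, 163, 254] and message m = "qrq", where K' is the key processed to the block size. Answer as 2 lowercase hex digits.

90

Key decimal bytes [118, 25, 221, 207, 153, 32, 28, 103, 163, 254] = 76 19 dd cf 99 20 1c 67 a3 fe is 10 bytes > B = 6, so hash it first: H(key) = e2, then zero-pad to 6 bytes: K' = e2 00 00 00 00 00.
K' ⊕ ipad = d4 36 36 36 36 36.
Inner input = d4 36 36 36 36 36 ∥ 71 72 71.
Inner hash: XOR d4⊕36⊕36⊕36⊕36⊕36⊕71⊕72⊕71 = 90.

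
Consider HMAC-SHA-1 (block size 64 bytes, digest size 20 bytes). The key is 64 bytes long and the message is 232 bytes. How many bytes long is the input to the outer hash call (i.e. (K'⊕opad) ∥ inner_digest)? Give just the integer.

84

Key is 64 ≤ 64 bytes, zero-padded: |K'| = 64.
Outer input = (K'⊕opad) ∥ H(inner) → 64 + 20 = 84 bytes.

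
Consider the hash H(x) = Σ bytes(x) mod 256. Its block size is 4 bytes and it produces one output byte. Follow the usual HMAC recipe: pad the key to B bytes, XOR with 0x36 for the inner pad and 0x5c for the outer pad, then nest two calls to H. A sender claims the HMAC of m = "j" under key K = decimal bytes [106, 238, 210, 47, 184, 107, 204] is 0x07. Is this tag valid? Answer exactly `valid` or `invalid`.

invalid

Key decimal bytes [106, 238, 210, 47, 184, 107, 204] = 6a ee d2 2f b8 6b cc is 7 bytes > B = 4, so hash it first: H(key) = 48, then zero-pad to 4 bytes: K' = 48 00 00 00.
K' ⊕ ipad = 7e 36 36 36; K' ⊕ opad = 14 5c 5c 5c.
Inner hash: sum = 126+54+54+54+106 = 394; mod 256 = 138 → 8a.
Outer hash (recomputed tag): sum = 20+92+92+92+138 = 434; mod 256 = 178 → b2.
Recomputed tag = b2; claimed = 07 → mismatch.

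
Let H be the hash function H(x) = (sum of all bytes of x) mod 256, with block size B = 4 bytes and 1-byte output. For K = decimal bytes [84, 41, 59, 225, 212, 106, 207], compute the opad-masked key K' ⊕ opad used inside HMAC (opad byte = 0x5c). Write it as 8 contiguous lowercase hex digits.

Key decimal bytes [84, 41, 59, 225, 212, 106, 207] = 54 29 3b e1 d4 6a cf is 7 bytes > B = 4, so hash it first: H(key) = a6, then zero-pad to 4 bytes: K' = a6 00 00 00.
XOR each byte with 0x5c: a6⊕5c=fa, 00⊕5c=5c, 00⊕5c=5c, 00⊕5c=5c.

fa5c5c5c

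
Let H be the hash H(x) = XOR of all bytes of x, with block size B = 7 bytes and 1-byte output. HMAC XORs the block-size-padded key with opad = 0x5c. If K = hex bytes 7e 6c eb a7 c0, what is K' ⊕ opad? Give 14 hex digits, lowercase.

Key hex bytes 7e 6c eb a7 c0 is 5 bytes ≤ B = 7; zero-pad to 7 bytes: K' = 7e 6c eb a7 c0 00 00.
XOR each byte with 0x5c: 7e⊕5c=22, 6c⊕5c=30, eb⊕5c=b7, a7⊕5c=fb, c0⊕5c=9c, 00⊕5c=5c, 00⊕5c=5c.

2230b7fb9c5c5c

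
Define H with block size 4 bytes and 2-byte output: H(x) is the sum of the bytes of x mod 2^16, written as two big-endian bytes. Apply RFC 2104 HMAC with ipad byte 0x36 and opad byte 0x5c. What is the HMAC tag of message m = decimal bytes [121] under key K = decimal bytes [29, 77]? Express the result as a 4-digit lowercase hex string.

Key decimal bytes [29, 77] = 1d 4d is 2 bytes ≤ B = 4; zero-pad to 4 bytes: K' = 1d 4d 00 00.
K' ⊕ ipad = 2b 7b 36 36.  K' ⊕ opad = 41 11 5c 5c.
Inner input = (K'⊕ipad) ∥ m = 2b 7b 36 36 ∥ 79.
Inner hash: sum = 43+123+54+54+121 = 395 → 01 8b.
Outer input = (K'⊕opad) ∥ inner = 41 11 5c 5c ∥ 01 8b.
Outer hash (tag): sum = 65+17+92+92+1+139 = 406 → 01 96.

0196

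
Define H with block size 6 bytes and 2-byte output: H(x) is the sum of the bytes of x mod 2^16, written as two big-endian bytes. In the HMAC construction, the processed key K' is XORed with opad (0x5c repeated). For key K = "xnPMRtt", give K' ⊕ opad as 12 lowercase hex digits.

5ee15c5c5c5c

Key "xnPMRtt" = 78 6e 50 4d 52 74 74 is 7 bytes > B = 6, so hash it first: H(key) = 02 bd, then zero-pad to 6 bytes: K' = 02 bd 00 00 00 00.
XOR each byte with 0x5c: 02⊕5c=5e, bd⊕5c=e1, 00⊕5c=5c, 00⊕5c=5c, 00⊕5c=5c, 00⊕5c=5c.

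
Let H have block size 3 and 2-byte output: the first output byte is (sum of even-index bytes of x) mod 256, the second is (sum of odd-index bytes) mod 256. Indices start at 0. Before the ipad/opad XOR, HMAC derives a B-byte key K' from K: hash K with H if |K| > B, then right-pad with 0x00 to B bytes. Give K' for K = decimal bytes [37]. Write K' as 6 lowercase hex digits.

250000

Key decimal bytes [37] = 25 is 1 byte ≤ B = 3; zero-pad to 3 bytes: K' = 25 00 00.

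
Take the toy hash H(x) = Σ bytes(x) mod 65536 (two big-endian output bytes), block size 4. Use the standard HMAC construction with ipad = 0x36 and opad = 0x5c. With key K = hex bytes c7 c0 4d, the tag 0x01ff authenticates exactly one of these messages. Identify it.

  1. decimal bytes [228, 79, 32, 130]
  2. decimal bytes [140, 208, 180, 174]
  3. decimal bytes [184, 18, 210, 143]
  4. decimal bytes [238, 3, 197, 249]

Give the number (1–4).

2

Key hex bytes c7 c0 4d is 3 bytes ≤ B = 4; zero-pad to 4 bytes: K' = c7 c0 4d 00.
K' ⊕ ipad = f1 f6 7b 36; K' ⊕ opad = 9b 9c 11 5c.
m1: inner = H(f1 f6 7b 36 e4 4f 20 82) = 04 6d; tag = H(9b 9c 11 5c 04 6d) = 0215
m2: inner = H(f1 f6 7b 36 8c d0 b4 ae) = 05 56; tag = H(9b 9c 11 5c 05 56) = 01ff ← matches
m3: inner = H(f1 f6 7b 36 b8 12 d2 8f) = 04 c3; tag = H(9b 9c 11 5c 04 c3) = 026b
m4: inner = H(f1 f6 7b 36 ee 03 c5 f9) = 05 47; tag = H(9b 9c 11 5c 05 47) = 01f0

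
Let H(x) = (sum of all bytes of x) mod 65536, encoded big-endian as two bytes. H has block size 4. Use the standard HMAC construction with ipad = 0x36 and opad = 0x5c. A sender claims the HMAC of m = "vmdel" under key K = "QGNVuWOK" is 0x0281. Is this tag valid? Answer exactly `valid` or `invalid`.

Key "QGNVuWOK" = 51 47 4e 56 75 57 4f 4b is 8 bytes > B = 4, so hash it first: H(key) = 02 a2, then zero-pad to 4 bytes: K' = 02 a2 00 00.
K' ⊕ ipad = 34 94 36 36; K' ⊕ opad = 5e fe 5c 5c.
Inner hash: sum = 52+148+54+54+118+109+100+101+108 = 844 → 03 4c.
Outer hash (recomputed tag): sum = 94+254+92+92+3+76 = 611 → 02 63.
Recomputed tag = 0263; claimed = 0281 → mismatch.

invalid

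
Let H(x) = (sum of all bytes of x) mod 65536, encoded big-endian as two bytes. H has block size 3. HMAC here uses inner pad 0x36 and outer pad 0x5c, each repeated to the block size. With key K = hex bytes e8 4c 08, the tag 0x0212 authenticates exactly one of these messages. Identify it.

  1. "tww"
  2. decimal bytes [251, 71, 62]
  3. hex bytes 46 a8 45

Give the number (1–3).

1

Key hex bytes e8 4c 08 is exactly B = 3 bytes: K' = e8 4c 08.
K' ⊕ ipad = de 7a 3e; K' ⊕ opad = b4 10 54.
m1: inner = H(de 7a 3e 74 77 77) = 02 f8; tag = H(b4 10 54 02 f8) = 0212 ← matches
m2: inner = H(de 7a 3e fb 47 3e) = 03 16; tag = H(b4 10 54 03 16) = 0131
m3: inner = H(de 7a 3e 46 a8 45) = 02 c9; tag = H(b4 10 54 02 c9) = 01e3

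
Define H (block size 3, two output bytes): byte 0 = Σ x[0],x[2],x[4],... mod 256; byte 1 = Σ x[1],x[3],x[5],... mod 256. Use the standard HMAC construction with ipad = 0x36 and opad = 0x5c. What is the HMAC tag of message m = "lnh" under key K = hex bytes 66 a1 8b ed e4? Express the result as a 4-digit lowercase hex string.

Key hex bytes 66 a1 8b ed e4 is 5 bytes > B = 3, so hash it first: H(key) = d5 8e, then zero-pad to 3 bytes: K' = d5 8e 00.
K' ⊕ ipad = e3 b8 36.  K' ⊕ opad = 89 d2 5c.
Inner input = (K'⊕ipad) ∥ m = e3 b8 36 ∥ 6c 6e 68.
Inner hash: even-index sum = 391 mod 256 = 135; odd-index sum = 396 mod 256 = 140 → 87 8c.
Outer input = (K'⊕opad) ∥ inner = 89 d2 5c ∥ 87 8c.
Outer hash (tag): even-index sum = 369 mod 256 = 113; odd-index sum = 345 mod 256 = 89 → 71 59.

7159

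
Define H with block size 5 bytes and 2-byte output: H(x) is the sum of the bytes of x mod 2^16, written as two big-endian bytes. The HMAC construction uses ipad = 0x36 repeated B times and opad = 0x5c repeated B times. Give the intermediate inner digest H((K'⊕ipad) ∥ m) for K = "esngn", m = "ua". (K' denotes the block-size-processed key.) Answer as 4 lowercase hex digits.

Key "esngn" = 65 73 6e 67 6e is exactly B = 5 bytes: K' = 65 73 6e 67 6e.
K' ⊕ ipad = 53 45 58 51 58.
Inner input = 53 45 58 51 58 ∥ 75 61.
Inner hash: sum = 83+69+88+81+88+117+97 = 623 → 02 6f.

026f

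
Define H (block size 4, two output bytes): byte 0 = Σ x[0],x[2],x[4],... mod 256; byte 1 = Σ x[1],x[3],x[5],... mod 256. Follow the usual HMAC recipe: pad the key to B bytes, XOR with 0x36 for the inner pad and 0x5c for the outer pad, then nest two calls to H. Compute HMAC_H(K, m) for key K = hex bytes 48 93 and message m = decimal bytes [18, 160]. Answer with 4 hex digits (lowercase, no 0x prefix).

36a6

Key hex bytes 48 93 is 2 bytes ≤ B = 4; zero-pad to 4 bytes: K' = 48 93 00 00.
K' ⊕ ipad = 7e a5 36 36.  K' ⊕ opad = 14 cf 5c 5c.
Inner input = (K'⊕ipad) ∥ m = 7e a5 36 36 ∥ 12 a0.
Inner hash: even-index sum = 198 mod 256 = 198; odd-index sum = 379 mod 256 = 123 → c6 7b.
Outer input = (K'⊕opad) ∥ inner = 14 cf 5c 5c ∥ c6 7b.
Outer hash (tag): even-index sum = 310 mod 256 = 54; odd-index sum = 422 mod 256 = 166 → 36 a6.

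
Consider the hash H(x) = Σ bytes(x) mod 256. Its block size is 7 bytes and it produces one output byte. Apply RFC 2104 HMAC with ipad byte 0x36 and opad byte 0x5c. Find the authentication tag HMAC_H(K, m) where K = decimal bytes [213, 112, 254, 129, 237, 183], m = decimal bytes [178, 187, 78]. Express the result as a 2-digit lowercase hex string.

21

Key decimal bytes [213, 112, 254, 129, 237, 183] = d5 70 fe 81 ed b7 is 6 bytes ≤ B = 7; zero-pad to 7 bytes: K' = d5 70 fe 81 ed b7 00.
K' ⊕ ipad = e3 46 c8 b7 db 81 36.  K' ⊕ opad = 89 2c a2 dd b1 eb 5c.
Inner input = (K'⊕ipad) ∥ m = e3 46 c8 b7 db 81 36 ∥ b2 bb 4e.
Inner hash: sum = 227+70+200+183+219+129+54+178+187+78 = 1525; mod 256 = 245 → f5.
Outer input = (K'⊕opad) ∥ inner = 89 2c a2 dd b1 eb 5c ∥ f5.
Outer hash (tag): sum = 137+44+162+221+177+235+92+245 = 1313; mod 256 = 33 → 21.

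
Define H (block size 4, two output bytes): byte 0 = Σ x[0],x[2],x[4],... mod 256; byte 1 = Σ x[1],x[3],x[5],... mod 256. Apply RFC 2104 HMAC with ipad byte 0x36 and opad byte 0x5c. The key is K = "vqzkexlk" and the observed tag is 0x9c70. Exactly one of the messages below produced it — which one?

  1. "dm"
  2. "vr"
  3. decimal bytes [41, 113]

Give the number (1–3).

Key "vqzkexlk" = 76 71 7a 6b 65 78 6c 6b is 8 bytes > B = 4, so hash it first: H(key) = c1 bf, then zero-pad to 4 bytes: K' = c1 bf 00 00.
K' ⊕ ipad = f7 89 36 36; K' ⊕ opad = 9d e3 5c 5c.
m1: inner = H(f7 89 36 36 64 6d) = 91 2c; tag = H(9d e3 5c 5c 91 2c) = 8a6b
m2: inner = H(f7 89 36 36 76 72) = a3 31; tag = H(9d e3 5c 5c a3 31) = 9c70 ← matches
m3: inner = H(f7 89 36 36 29 71) = 56 30; tag = H(9d e3 5c 5c 56 30) = 4f6f

2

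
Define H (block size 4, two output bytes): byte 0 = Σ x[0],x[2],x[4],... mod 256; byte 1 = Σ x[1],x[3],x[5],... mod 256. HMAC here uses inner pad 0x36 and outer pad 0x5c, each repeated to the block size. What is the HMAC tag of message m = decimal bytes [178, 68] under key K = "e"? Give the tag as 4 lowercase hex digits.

d068

Key "e" = 65 is 1 byte ≤ B = 4; zero-pad to 4 bytes: K' = 65 00 00 00.
K' ⊕ ipad = 53 36 36 36.  K' ⊕ opad = 39 5c 5c 5c.
Inner input = (K'⊕ipad) ∥ m = 53 36 36 36 ∥ b2 44.
Inner hash: even-index sum = 315 mod 256 = 59; odd-index sum = 176 mod 256 = 176 → 3b b0.
Outer input = (K'⊕opad) ∥ inner = 39 5c 5c 5c ∥ 3b b0.
Outer hash (tag): even-index sum = 208 mod 256 = 208; odd-index sum = 360 mod 256 = 104 → d0 68.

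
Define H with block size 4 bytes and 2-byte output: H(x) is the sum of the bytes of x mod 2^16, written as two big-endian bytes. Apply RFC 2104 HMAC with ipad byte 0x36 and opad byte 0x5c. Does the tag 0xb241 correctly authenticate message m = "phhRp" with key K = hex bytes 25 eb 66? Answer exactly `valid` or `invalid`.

Key hex bytes 25 eb 66 is 3 bytes ≤ B = 4; zero-pad to 4 bytes: K' = 25 eb 66 00.
K' ⊕ ipad = 13 dd 50 36; K' ⊕ opad = 79 b7 3a 5c.
Inner hash: sum = 19+221+80+54+112+104+104+82+112 = 888 → 03 78.
Outer hash (recomputed tag): sum = 121+183+58+92+3+120 = 577 → 02 41.
Recomputed tag = 0241; claimed = b241 → mismatch.

invalid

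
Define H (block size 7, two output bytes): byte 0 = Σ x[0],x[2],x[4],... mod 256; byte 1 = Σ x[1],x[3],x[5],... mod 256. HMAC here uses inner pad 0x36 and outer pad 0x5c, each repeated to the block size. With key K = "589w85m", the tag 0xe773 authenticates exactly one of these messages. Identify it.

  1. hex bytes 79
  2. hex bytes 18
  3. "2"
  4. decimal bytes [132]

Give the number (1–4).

3

Key "589w85m" = 35 38 39 77 38 35 6d is exactly B = 7 bytes: K' = 35 38 39 77 38 35 6d.
K' ⊕ ipad = 03 0e 0f 41 0e 03 5b; K' ⊕ opad = 69 64 65 2b 64 69 31.
m1: inner = H(03 0e 0f 41 0e 03 5b 79) = 7b cb; tag = H(69 64 65 2b 64 69 31 7b cb) = 2e73
m2: inner = H(03 0e 0f 41 0e 03 5b 18) = 7b 6a; tag = H(69 64 65 2b 64 69 31 7b 6a) = cd73
m3: inner = H(03 0e 0f 41 0e 03 5b 32) = 7b 84; tag = H(69 64 65 2b 64 69 31 7b 84) = e773 ← matches
m4: inner = H(03 0e 0f 41 0e 03 5b 84) = 7b d6; tag = H(69 64 65 2b 64 69 31 7b d6) = 3973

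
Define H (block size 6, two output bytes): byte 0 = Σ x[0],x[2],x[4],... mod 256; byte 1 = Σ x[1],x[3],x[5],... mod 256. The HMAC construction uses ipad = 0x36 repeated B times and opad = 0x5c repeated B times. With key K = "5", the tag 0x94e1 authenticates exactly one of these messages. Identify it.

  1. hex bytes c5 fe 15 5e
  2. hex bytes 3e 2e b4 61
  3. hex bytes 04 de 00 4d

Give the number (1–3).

Key "5" = 35 is 1 byte ≤ B = 6; zero-pad to 6 bytes: K' = 35 00 00 00 00 00.
K' ⊕ ipad = 03 36 36 36 36 36; K' ⊕ opad = 69 5c 5c 5c 5c 5c.
m1: inner = H(03 36 36 36 36 36 c5 fe 15 5e) = 49 fe; tag = H(69 5c 5c 5c 5c 5c 49 fe) = 6a12
m2: inner = H(03 36 36 36 36 36 3e 2e b4 61) = 61 31; tag = H(69 5c 5c 5c 5c 5c 61 31) = 8245
m3: inner = H(03 36 36 36 36 36 04 de 00 4d) = 73 cd; tag = H(69 5c 5c 5c 5c 5c 73 cd) = 94e1 ← matches

3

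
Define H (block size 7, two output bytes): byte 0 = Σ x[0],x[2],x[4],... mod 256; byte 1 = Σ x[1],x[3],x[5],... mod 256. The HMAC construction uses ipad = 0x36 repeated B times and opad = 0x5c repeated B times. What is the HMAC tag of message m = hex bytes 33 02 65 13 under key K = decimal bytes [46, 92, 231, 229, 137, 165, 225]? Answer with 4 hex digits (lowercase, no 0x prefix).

Key decimal bytes [46, 92, 231, 229, 137, 165, 225] = 2e 5c e7 e5 89 a5 e1 is exactly B = 7 bytes: K' = 2e 5c e7 e5 89 a5 e1.
K' ⊕ ipad = 18 6a d1 d3 bf 93 d7.  K' ⊕ opad = 72 00 bb b9 d5 f9 bd.
Inner input = (K'⊕ipad) ∥ m = 18 6a d1 d3 bf 93 d7 ∥ 33 02 65 13.
Inner hash: even-index sum = 660 mod 256 = 148; odd-index sum = 616 mod 256 = 104 → 94 68.
Outer input = (K'⊕opad) ∥ inner = 72 00 bb b9 d5 f9 bd ∥ 94 68.
Outer hash (tag): even-index sum = 807 mod 256 = 39; odd-index sum = 582 mod 256 = 70 → 27 46.

2746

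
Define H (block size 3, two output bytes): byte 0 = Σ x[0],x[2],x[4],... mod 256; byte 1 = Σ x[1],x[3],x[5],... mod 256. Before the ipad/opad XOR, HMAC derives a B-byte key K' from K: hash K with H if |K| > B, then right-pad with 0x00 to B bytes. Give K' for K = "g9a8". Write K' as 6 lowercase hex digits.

c87100

|K| = 4 > B = 3, so first hash the key.
H(K): even-index sum = 200 mod 256 = 200; odd-index sum = 113 mod 256 = 113 → c8 71.
Zero-pad H(K) = c8 71 to 3 bytes: K' = c8 71 00.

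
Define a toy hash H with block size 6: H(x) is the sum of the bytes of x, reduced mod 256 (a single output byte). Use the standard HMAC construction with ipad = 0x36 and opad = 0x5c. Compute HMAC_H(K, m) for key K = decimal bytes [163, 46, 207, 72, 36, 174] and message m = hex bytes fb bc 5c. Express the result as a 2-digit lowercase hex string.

Key decimal bytes [163, 46, 207, 72, 36, 174] = a3 2e cf 48 24 ae is exactly B = 6 bytes: K' = a3 2e cf 48 24 ae.
K' ⊕ ipad = 95 18 f9 7e 12 98.  K' ⊕ opad = ff 72 93 14 78 f2.
Inner input = (K'⊕ipad) ∥ m = 95 18 f9 7e 12 98 ∥ fb bc 5c.
Inner hash: sum = 149+24+249+126+18+152+251+188+92 = 1249; mod 256 = 225 → e1.
Outer input = (K'⊕opad) ∥ inner = ff 72 93 14 78 f2 ∥ e1.
Outer hash (tag): sum = 255+114+147+20+120+242+225 = 1123; mod 256 = 99 → 63.

63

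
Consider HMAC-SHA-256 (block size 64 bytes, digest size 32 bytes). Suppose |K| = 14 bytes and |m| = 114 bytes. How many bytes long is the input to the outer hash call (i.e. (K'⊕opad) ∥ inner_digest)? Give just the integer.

96

Key is 14 ≤ 64 bytes, zero-padded: |K'| = 64.
Outer input = (K'⊕opad) ∥ H(inner) → 64 + 32 = 96 bytes.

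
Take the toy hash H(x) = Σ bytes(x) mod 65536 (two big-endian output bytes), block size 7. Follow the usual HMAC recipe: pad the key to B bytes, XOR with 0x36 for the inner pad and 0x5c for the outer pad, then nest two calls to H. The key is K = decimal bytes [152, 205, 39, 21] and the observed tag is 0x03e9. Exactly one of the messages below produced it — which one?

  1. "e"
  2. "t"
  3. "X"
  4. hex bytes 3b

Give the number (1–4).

4

Key decimal bytes [152, 205, 39, 21] = 98 cd 27 15 is 4 bytes ≤ B = 7; zero-pad to 7 bytes: K' = 98 cd 27 15 00 00 00.
K' ⊕ ipad = ae fb 11 23 36 36 36; K' ⊕ opad = c4 91 7b 49 5c 5c 5c.
m1: inner = H(ae fb 11 23 36 36 36 65) = 02 e4; tag = H(c4 91 7b 49 5c 5c 5c 02 e4) = 0413
m2: inner = H(ae fb 11 23 36 36 36 74) = 02 f3; tag = H(c4 91 7b 49 5c 5c 5c 02 f3) = 0422
m3: inner = H(ae fb 11 23 36 36 36 58) = 02 d7; tag = H(c4 91 7b 49 5c 5c 5c 02 d7) = 0406
m4: inner = H(ae fb 11 23 36 36 36 3b) = 02 ba; tag = H(c4 91 7b 49 5c 5c 5c 02 ba) = 03e9 ← matches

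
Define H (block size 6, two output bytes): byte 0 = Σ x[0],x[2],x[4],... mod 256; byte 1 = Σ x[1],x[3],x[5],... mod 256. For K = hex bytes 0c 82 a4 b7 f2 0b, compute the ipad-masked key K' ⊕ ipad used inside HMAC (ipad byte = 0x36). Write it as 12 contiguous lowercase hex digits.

3ab49281c43d

Key hex bytes 0c 82 a4 b7 f2 0b is exactly B = 6 bytes: K' = 0c 82 a4 b7 f2 0b.
XOR each byte with 0x36: 0c⊕36=3a, 82⊕36=b4, a4⊕36=92, b7⊕36=81, f2⊕36=c4, 0b⊕36=3d.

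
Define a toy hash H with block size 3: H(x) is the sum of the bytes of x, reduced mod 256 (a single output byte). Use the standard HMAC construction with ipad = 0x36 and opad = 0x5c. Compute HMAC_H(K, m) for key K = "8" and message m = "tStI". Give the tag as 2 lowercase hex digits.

Key "8" = 38 is 1 byte ≤ B = 3; zero-pad to 3 bytes: K' = 38 00 00.
K' ⊕ ipad = 0e 36 36.  K' ⊕ opad = 64 5c 5c.
Inner input = (K'⊕ipad) ∥ m = 0e 36 36 ∥ 74 53 74 49.
Inner hash: sum = 14+54+54+116+83+116+73 = 510; mod 256 = 254 → fe.
Outer input = (K'⊕opad) ∥ inner = 64 5c 5c ∥ fe.
Outer hash (tag): sum = 100+92+92+254 = 538; mod 256 = 26 → 1a.

1a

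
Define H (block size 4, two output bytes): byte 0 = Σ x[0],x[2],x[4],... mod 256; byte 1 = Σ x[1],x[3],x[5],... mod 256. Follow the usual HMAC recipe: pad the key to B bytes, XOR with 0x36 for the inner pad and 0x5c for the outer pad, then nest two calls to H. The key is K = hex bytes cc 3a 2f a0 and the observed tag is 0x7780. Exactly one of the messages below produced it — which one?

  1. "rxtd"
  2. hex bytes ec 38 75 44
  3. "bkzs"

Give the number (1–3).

Key hex bytes cc 3a 2f a0 is exactly B = 4 bytes: K' = cc 3a 2f a0.
K' ⊕ ipad = fa 0c 19 96; K' ⊕ opad = 90 66 73 fc.
m1: inner = H(fa 0c 19 96 72 78 74 64) = f9 7e; tag = H(90 66 73 fc f9 7e) = fce0
m2: inner = H(fa 0c 19 96 ec 38 75 44) = 74 1e; tag = H(90 66 73 fc 74 1e) = 7780 ← matches
m3: inner = H(fa 0c 19 96 62 6b 7a 73) = ef 80; tag = H(90 66 73 fc ef 80) = f2e2

2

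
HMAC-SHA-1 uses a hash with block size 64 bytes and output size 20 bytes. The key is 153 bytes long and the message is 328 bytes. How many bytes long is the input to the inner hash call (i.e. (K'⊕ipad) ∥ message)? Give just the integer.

392

Key is 153 > 64 bytes, so it is hashed to 20 bytes then zero-padded to 64: |K'| = 64.
Inner input = (K'⊕ipad) ∥ m → 64 + 328 = 392 bytes.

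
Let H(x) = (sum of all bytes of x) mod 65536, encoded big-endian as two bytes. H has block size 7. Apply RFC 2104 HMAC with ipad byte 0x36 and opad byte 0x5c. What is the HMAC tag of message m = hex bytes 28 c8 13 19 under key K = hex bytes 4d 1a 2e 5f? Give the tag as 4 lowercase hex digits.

Key hex bytes 4d 1a 2e 5f is 4 bytes ≤ B = 7; zero-pad to 7 bytes: K' = 4d 1a 2e 5f 00 00 00.
K' ⊕ ipad = 7b 2c 18 69 36 36 36.  K' ⊕ opad = 11 46 72 03 5c 5c 5c.
Inner input = (K'⊕ipad) ∥ m = 7b 2c 18 69 36 36 36 ∥ 28 c8 13 19.
Inner hash: sum = 123+44+24+105+54+54+54+40+200+19+25 = 742 → 02 e6.
Outer input = (K'⊕opad) ∥ inner = 11 46 72 03 5c 5c 5c ∥ 02 e6.
Outer hash (tag): sum = 17+70+114+3+92+92+92+2+230 = 712 → 02 c8.

02c8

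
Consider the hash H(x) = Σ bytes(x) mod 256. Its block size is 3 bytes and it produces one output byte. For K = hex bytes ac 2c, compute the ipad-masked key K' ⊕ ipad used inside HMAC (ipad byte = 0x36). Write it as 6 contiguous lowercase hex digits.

Key hex bytes ac 2c is 2 bytes ≤ B = 3; zero-pad to 3 bytes: K' = ac 2c 00.
XOR each byte with 0x36: ac⊕36=9a, 2c⊕36=1a, 00⊕36=36.

9a1a36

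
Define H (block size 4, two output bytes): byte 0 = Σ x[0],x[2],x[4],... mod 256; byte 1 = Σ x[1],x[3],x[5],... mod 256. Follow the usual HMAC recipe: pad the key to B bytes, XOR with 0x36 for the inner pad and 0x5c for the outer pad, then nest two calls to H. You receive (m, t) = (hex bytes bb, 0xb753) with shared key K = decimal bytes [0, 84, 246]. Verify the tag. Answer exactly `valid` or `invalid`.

invalid

Key decimal bytes [0, 84, 246] = 00 54 f6 is 3 bytes ≤ B = 4; zero-pad to 4 bytes: K' = 00 54 f6 00.
K' ⊕ ipad = 36 62 c0 36; K' ⊕ opad = 5c 08 aa 5c.
Inner hash: even-index sum = 433 mod 256 = 177; odd-index sum = 152 mod 256 = 152 → b1 98.
Outer hash (recomputed tag): even-index sum = 439 mod 256 = 183; odd-index sum = 252 mod 256 = 252 → b7 fc.
Recomputed tag = b7fc; claimed = b753 → mismatch.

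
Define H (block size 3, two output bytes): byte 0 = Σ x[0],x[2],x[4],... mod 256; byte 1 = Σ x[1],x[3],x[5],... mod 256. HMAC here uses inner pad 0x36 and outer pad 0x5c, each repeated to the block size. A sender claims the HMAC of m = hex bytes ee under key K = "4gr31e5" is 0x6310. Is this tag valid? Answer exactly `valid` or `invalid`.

invalid

Key "4gr31e5" = 34 67 72 33 31 65 35 is 7 bytes > B = 3, so hash it first: H(key) = 0c ff, then zero-pad to 3 bytes: K' = 0c ff 00.
K' ⊕ ipad = 3a c9 36; K' ⊕ opad = 50 a3 5c.
Inner hash: even-index sum = 112 mod 256 = 112; odd-index sum = 439 mod 256 = 183 → 70 b7.
Outer hash (recomputed tag): even-index sum = 355 mod 256 = 99; odd-index sum = 275 mod 256 = 19 → 63 13.
Recomputed tag = 6313; claimed = 6310 → mismatch.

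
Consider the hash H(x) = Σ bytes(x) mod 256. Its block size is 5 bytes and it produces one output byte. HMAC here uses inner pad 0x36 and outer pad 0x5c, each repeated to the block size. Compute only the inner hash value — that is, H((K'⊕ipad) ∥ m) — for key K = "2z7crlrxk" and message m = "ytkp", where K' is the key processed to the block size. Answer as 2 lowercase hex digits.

Key "2z7crlrxk" = 32 7a 37 63 72 6c 72 78 6b is 9 bytes > B = 5, so hash it first: H(key) = 79, then zero-pad to 5 bytes: K' = 79 00 00 00 00.
K' ⊕ ipad = 4f 36 36 36 36.
Inner input = 4f 36 36 36 36 ∥ 79 74 6b 70.
Inner hash: sum = 79+54+54+54+54+121+116+107+112 = 751; mod 256 = 239 → ef.

ef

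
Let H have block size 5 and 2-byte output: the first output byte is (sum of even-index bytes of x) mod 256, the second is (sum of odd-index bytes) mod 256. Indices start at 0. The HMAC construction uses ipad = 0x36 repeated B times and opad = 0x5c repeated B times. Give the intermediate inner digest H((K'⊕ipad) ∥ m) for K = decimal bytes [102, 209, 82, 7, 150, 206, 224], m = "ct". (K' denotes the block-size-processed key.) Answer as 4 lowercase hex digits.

f829

Key decimal bytes [102, 209, 82, 7, 150, 206, 224] = 66 d1 52 07 96 ce e0 is 7 bytes > B = 5, so hash it first: H(key) = 2e a6, then zero-pad to 5 bytes: K' = 2e a6 00 00 00.
K' ⊕ ipad = 18 90 36 36 36.
Inner input = 18 90 36 36 36 ∥ 63 74.
Inner hash: even-index sum = 248 mod 256 = 248; odd-index sum = 297 mod 256 = 41 → f8 29.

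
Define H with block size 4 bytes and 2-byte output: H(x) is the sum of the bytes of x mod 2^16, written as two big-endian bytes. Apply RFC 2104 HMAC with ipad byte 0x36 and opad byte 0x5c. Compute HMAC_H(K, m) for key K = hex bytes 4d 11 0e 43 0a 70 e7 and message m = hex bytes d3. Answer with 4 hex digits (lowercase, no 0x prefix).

Key hex bytes 4d 11 0e 43 0a 70 e7 is 7 bytes > B = 4, so hash it first: H(key) = 02 10, then zero-pad to 4 bytes: K' = 02 10 00 00.
K' ⊕ ipad = 34 26 36 36.  K' ⊕ opad = 5e 4c 5c 5c.
Inner input = (K'⊕ipad) ∥ m = 34 26 36 36 ∥ d3.
Inner hash: sum = 52+38+54+54+211 = 409 → 01 99.
Outer input = (K'⊕opad) ∥ inner = 5e 4c 5c 5c ∥ 01 99.
Outer hash (tag): sum = 94+76+92+92+1+153 = 508 → 01 fc.

01fc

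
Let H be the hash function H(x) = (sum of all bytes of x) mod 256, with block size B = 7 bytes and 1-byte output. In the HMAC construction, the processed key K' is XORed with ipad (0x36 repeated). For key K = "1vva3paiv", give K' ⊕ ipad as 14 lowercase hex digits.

Key "1vva3paiv" = 31 76 76 61 33 70 61 69 76 is 9 bytes > B = 7, so hash it first: H(key) = 61, then zero-pad to 7 bytes: K' = 61 00 00 00 00 00 00.
XOR each byte with 0x36: 61⊕36=57, 00⊕36=36, 00⊕36=36, 00⊕36=36, 00⊕36=36, 00⊕36=36, 00⊕36=36.

57363636363636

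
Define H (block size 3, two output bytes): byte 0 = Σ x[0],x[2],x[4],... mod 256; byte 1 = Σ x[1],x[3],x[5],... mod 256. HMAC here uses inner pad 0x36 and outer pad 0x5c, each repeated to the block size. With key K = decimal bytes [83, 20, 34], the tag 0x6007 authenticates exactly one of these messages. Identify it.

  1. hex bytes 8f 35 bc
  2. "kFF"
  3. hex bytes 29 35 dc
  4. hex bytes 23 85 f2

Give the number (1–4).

Key decimal bytes [83, 20, 34] = 53 14 22 is exactly B = 3 bytes: K' = 53 14 22.
K' ⊕ ipad = 65 22 14; K' ⊕ opad = 0f 48 7e.
m1: inner = H(65 22 14 8f 35 bc) = ae 6d; tag = H(0f 48 7e ae 6d) = faf6
m2: inner = H(65 22 14 6b 46 46) = bf d3; tag = H(0f 48 7e bf d3) = 6007 ← matches
m3: inner = H(65 22 14 29 35 dc) = ae 27; tag = H(0f 48 7e ae 27) = b4f6
m4: inner = H(65 22 14 23 85 f2) = fe 37; tag = H(0f 48 7e fe 37) = c446

2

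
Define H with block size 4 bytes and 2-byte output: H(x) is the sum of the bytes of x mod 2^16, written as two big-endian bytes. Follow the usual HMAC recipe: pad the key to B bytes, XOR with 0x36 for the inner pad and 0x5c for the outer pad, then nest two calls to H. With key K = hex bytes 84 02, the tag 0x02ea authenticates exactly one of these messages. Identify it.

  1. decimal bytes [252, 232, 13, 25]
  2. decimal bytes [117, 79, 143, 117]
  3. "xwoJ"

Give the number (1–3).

Key hex bytes 84 02 is 2 bytes ≤ B = 4; zero-pad to 4 bytes: K' = 84 02 00 00.
K' ⊕ ipad = b2 34 36 36; K' ⊕ opad = d8 5e 5c 5c.
m1: inner = H(b2 34 36 36 fc e8 0d 19) = 03 5c; tag = H(d8 5e 5c 5c 03 5c) = 024d
m2: inner = H(b2 34 36 36 75 4f 8f 75) = 03 1a; tag = H(d8 5e 5c 5c 03 1a) = 020b
m3: inner = H(b2 34 36 36 78 77 6f 4a) = 02 fa; tag = H(d8 5e 5c 5c 02 fa) = 02ea ← matches

3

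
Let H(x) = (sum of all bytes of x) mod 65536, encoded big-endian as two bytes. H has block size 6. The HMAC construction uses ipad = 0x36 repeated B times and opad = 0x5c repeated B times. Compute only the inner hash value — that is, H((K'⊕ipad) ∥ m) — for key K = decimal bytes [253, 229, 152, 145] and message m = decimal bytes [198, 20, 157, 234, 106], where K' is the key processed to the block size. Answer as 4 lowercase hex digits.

Key decimal bytes [253, 229, 152, 145] = fd e5 98 91 is 4 bytes ≤ B = 6; zero-pad to 6 bytes: K' = fd e5 98 91 00 00.
K' ⊕ ipad = cb d3 ae a7 36 36.
Inner input = cb d3 ae a7 36 36 ∥ c6 14 9d ea 6a.
Inner hash: sum = 203+211+174+167+54+54+198+20+157+234+106 = 1578 → 06 2a.

062a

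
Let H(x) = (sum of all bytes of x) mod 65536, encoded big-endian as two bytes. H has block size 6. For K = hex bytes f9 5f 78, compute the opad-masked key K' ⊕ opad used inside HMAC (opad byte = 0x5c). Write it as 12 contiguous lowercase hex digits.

Key hex bytes f9 5f 78 is 3 bytes ≤ B = 6; zero-pad to 6 bytes: K' = f9 5f 78 00 00 00.
XOR each byte with 0x5c: f9⊕5c=a5, 5f⊕5c=03, 78⊕5c=24, 00⊕5c=5c, 00⊕5c=5c, 00⊕5c=5c.

a503245c5c5c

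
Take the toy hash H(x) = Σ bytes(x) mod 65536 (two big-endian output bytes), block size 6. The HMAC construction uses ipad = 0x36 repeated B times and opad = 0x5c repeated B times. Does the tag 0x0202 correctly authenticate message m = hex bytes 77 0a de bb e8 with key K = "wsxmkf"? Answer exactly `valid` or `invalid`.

Key "wsxmkf" = 77 73 78 6d 6b 66 is exactly B = 6 bytes: K' = 77 73 78 6d 6b 66.
K' ⊕ ipad = 41 45 4e 5b 5d 50; K' ⊕ opad = 2b 2f 24 31 37 3a.
Inner hash: sum = 65+69+78+91+93+80+119+10+222+187+232 = 1246 → 04 de.
Outer hash (recomputed tag): sum = 43+47+36+49+55+58+4+222 = 514 → 02 02.
Recomputed tag = 0202; claimed = 0202 → match.

valid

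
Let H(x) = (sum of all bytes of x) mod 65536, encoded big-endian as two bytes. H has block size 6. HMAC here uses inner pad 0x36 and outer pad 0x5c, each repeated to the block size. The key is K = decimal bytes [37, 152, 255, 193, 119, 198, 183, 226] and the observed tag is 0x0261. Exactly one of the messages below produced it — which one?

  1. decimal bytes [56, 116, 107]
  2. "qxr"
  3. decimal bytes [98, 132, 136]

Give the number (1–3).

1

Key decimal bytes [37, 152, 255, 193, 119, 198, 183, 226] = 25 98 ff c1 77 c6 b7 e2 is 8 bytes > B = 6, so hash it first: H(key) = 05 53, then zero-pad to 6 bytes: K' = 05 53 00 00 00 00.
K' ⊕ ipad = 33 65 36 36 36 36; K' ⊕ opad = 59 0f 5c 5c 5c 5c.
m1: inner = H(33 65 36 36 36 36 38 74 6b) = 02 87; tag = H(59 0f 5c 5c 5c 5c 02 87) = 0261 ← matches
m2: inner = H(33 65 36 36 36 36 71 78 72) = 02 cb; tag = H(59 0f 5c 5c 5c 5c 02 cb) = 02a5
m3: inner = H(33 65 36 36 36 36 62 84 88) = 02 de; tag = H(59 0f 5c 5c 5c 5c 02 de) = 02b8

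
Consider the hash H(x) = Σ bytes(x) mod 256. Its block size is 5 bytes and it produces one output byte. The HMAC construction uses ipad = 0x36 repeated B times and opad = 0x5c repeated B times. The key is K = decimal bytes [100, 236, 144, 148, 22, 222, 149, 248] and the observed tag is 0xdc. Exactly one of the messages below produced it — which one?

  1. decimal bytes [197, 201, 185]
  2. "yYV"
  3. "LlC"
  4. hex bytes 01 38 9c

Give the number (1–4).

2

Key decimal bytes [100, 236, 144, 148, 22, 222, 149, 248] = 64 ec 90 94 16 de 95 f8 is 8 bytes > B = 5, so hash it first: H(key) = f5, then zero-pad to 5 bytes: K' = f5 00 00 00 00.
K' ⊕ ipad = c3 36 36 36 36; K' ⊕ opad = a9 5c 5c 5c 5c.
m1: inner = H(c3 36 36 36 36 c5 c9 b9) = e2; tag = H(a9 5c 5c 5c 5c e2) = fb
m2: inner = H(c3 36 36 36 36 79 59 56) = c3; tag = H(a9 5c 5c 5c 5c c3) = dc ← matches
m3: inner = H(c3 36 36 36 36 4c 6c 43) = 96; tag = H(a9 5c 5c 5c 5c 96) = af
m4: inner = H(c3 36 36 36 36 01 38 9c) = 70; tag = H(a9 5c 5c 5c 5c 70) = 89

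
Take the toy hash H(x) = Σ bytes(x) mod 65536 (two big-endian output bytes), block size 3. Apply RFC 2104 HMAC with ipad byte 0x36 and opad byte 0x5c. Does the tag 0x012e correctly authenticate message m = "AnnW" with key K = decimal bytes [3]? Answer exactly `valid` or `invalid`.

valid

Key decimal bytes [3] = 03 is 1 byte ≤ B = 3; zero-pad to 3 bytes: K' = 03 00 00.
K' ⊕ ipad = 35 36 36; K' ⊕ opad = 5f 5c 5c.
Inner hash: sum = 53+54+54+65+110+110+87 = 533 → 02 15.
Outer hash (recomputed tag): sum = 95+92+92+2+21 = 302 → 01 2e.
Recomputed tag = 012e; claimed = 012e → match.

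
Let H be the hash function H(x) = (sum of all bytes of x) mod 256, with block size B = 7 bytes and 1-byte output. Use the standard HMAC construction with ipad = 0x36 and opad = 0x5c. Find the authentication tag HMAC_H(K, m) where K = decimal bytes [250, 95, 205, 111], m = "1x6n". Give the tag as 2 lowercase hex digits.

f9

Key decimal bytes [250, 95, 205, 111] = fa 5f cd 6f is 4 bytes ≤ B = 7; zero-pad to 7 bytes: K' = fa 5f cd 6f 00 00 00.
K' ⊕ ipad = cc 69 fb 59 36 36 36.  K' ⊕ opad = a6 03 91 33 5c 5c 5c.
Inner input = (K'⊕ipad) ∥ m = cc 69 fb 59 36 36 36 ∥ 31 78 36 6e.
Inner hash: sum = 204+105+251+89+54+54+54+49+120+54+110 = 1144; mod 256 = 120 → 78.
Outer input = (K'⊕opad) ∥ inner = a6 03 91 33 5c 5c 5c ∥ 78.
Outer hash (tag): sum = 166+3+145+51+92+92+92+120 = 761; mod 256 = 249 → f9.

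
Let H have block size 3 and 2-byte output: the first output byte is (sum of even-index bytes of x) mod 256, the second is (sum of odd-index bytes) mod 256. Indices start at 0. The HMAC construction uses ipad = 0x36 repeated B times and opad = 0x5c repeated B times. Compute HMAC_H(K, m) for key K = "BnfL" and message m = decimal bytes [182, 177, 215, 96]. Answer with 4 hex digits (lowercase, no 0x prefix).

Key "BnfL" = 42 6e 66 4c is 4 bytes > B = 3, so hash it first: H(key) = a8 ba, then zero-pad to 3 bytes: K' = a8 ba 00.
K' ⊕ ipad = 9e 8c 36.  K' ⊕ opad = f4 e6 5c.
Inner input = (K'⊕ipad) ∥ m = 9e 8c 36 ∥ b6 b1 d7 60.
Inner hash: even-index sum = 485 mod 256 = 229; odd-index sum = 537 mod 256 = 25 → e5 19.
Outer input = (K'⊕opad) ∥ inner = f4 e6 5c ∥ e5 19.
Outer hash (tag): even-index sum = 361 mod 256 = 105; odd-index sum = 459 mod 256 = 203 → 69 cb.

69cb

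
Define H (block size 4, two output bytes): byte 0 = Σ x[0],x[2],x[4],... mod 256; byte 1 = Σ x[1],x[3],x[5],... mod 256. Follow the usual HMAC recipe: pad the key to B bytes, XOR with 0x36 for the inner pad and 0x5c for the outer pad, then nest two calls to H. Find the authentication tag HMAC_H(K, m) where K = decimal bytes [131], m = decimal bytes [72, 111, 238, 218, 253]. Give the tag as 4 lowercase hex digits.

Key decimal bytes [131] = 83 is 1 byte ≤ B = 4; zero-pad to 4 bytes: K' = 83 00 00 00.
K' ⊕ ipad = b5 36 36 36.  K' ⊕ opad = df 5c 5c 5c.
Inner input = (K'⊕ipad) ∥ m = b5 36 36 36 ∥ 48 6f ee da fd.
Inner hash: even-index sum = 798 mod 256 = 30; odd-index sum = 437 mod 256 = 181 → 1e b5.
Outer input = (K'⊕opad) ∥ inner = df 5c 5c 5c ∥ 1e b5.
Outer hash (tag): even-index sum = 345 mod 256 = 89; odd-index sum = 365 mod 256 = 109 → 59 6d.

596d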